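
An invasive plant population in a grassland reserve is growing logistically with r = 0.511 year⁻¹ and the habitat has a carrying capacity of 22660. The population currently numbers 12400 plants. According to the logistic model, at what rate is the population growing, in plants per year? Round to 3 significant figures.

dN/dt = rN(1 − N/K) = 0.511 × 12400 × (1 − 12400/22660).
1 − 12400/22660 = 0.45278; dN/dt = 0.511 × 12400 × 0.45278 = 2869.

2870 plants per year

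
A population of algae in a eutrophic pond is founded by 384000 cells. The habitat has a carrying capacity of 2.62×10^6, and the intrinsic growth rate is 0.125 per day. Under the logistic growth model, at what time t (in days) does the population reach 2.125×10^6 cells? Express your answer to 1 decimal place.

A = (K − N₀)/N₀ = (2.62×10^6 − 384000)/384000 = 5.8229.
Solve 2.62×10^6/(1 + 5.8229·e^(−0.125t)) = 2.125×10^6: 1 + 5.8229·e^(−0.125t) = 1.2329, so e^(−0.125t) = 0.0400042.
−0.125·t = ln(0.0400042) = -3.2188, so t = 3.2188/0.125 = 25.75.

25.8 days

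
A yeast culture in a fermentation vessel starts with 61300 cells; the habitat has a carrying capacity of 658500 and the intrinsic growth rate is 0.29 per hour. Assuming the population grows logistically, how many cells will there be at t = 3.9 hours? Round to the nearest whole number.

A = (K − N₀)/N₀ = (658500 − 61300)/61300 = 9.7423.
N(t) = K/(1 + A·e^(−rt)) = 658500/(1 + 9.7423×e^(−0.29×3.9)).
e^(−1.131) = 0.32271; denominator = 1 + 9.7423×0.32271 = 4.1439.
N = 658500/4.1439 = 158907.

158907 cells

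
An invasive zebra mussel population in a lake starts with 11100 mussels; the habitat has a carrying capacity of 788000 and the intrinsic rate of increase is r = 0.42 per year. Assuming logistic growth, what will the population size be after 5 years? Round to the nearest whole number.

82333 mussels

A = (K − N₀)/N₀ = (788000 − 11100)/11100 = 69.991.
N(t) = K/(1 + A·e^(−rt)) = 788000/(1 + 69.991×e^(−0.42×5)).
e^(−2.1) = 0.12246; denominator = 1 + 69.991×0.12246 = 9.5708.
N = 788000/9.5708 = 82333.4.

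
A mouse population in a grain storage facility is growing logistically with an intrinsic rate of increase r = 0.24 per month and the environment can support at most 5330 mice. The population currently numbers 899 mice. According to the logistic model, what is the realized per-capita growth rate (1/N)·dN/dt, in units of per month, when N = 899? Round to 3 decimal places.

0.200 per month

(1/N)·dN/dt = r(1 − N/K) = 0.24 × (1 − 899/5330).
= 0.24 × 0.83133 = 0.19952.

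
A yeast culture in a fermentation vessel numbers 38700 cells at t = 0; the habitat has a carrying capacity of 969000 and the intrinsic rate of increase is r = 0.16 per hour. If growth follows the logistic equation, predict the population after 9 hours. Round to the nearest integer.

144725 cells

A = (K − N₀)/N₀ = (969000 − 38700)/38700 = 24.039.
N(t) = K/(1 + A·e^(−rt)) = 969000/(1 + 24.039×e^(−0.16×9)).
e^(−1.44) = 0.23693; denominator = 1 + 24.039×0.23693 = 6.6954.
N = 969000/6.6954 = 144725.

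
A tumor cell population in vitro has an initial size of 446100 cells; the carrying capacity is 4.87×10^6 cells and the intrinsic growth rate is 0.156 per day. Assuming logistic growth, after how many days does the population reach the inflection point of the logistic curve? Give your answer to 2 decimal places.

Logistic growth is fastest at N = K/2 = 2.435×10^6.
A = (K − N₀)/N₀ = 9.9168. Set K/(1 + A·e^(−rt)) = K/2 → A·e^(−rt) = 1.
e^(−0.156t) = 1/9.9168 = 0.100839, so t = ln(9.9168)/0.156 = 2.2942/0.156 = 14.707.

14.71 days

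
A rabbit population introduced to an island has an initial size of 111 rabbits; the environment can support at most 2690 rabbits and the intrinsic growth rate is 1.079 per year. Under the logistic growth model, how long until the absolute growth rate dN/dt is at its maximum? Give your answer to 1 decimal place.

2.9 years

Logistic growth is fastest at N = K/2 = 1345.
A = (K − N₀)/N₀ = 23.234. Set K/(1 + A·e^(−rt)) = K/2 → A·e^(−rt) = 1.
e^(−1.079t) = 1/23.234 = 0.0430399, so t = ln(23.234)/1.079 = 3.1456/1.079 = 2.9153.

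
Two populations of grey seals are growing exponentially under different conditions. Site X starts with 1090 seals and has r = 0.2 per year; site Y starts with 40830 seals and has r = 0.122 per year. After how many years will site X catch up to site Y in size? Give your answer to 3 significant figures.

46.5 years

Set 1090·e^(0.2t) = 40830·e^(0.122t).
e^((0.2 − 0.122)t) = 40830/1090 → e^(0.078·t) = 37.459.
0.078·t = ln(37.459) = 3.6232, so t = 3.6232/0.078 = 46.452.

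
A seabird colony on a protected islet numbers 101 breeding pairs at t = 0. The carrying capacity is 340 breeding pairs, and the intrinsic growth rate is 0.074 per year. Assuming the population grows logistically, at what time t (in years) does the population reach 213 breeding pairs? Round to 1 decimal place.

A = (K − N₀)/N₀ = (340 − 101)/101 = 2.3663.
Solve 340/(1 + 2.3663·e^(−0.074t)) = 213: 1 + 2.3663·e^(−0.074t) = 1.5962, so e^(−0.074t) = 0.251969.
−0.074·t = ln(0.251969) = -1.3784, so t = 1.3784/0.074 = 18.628.

18.6 years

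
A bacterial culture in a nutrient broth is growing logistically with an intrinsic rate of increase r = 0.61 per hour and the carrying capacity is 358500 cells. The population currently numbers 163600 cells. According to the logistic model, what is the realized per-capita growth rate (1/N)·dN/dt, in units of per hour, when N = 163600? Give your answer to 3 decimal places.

(1/N)·dN/dt = r(1 − N/K) = 0.61 × (1 − 163600/358500).
= 0.61 × 0.54365 = 0.33163.

0.332 per hour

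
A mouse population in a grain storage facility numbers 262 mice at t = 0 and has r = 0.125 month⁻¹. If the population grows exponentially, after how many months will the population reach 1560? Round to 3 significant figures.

Set N₀·e^(rt) = 1560: e^(0.125·t) = 1560/262 = 5.9542.
0.125·t = ln(5.9542) = 1.7841, so t = 1.7841/0.125 = 14.273.

14.3 months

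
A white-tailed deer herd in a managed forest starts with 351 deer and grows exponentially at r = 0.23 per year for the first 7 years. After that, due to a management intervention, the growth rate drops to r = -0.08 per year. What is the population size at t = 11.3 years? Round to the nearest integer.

1245 deer

Phase 1: N(7) = 351·e^(0.23×7) = 351·e^1.61 = 1755.99.
Phase 2 runs for 11.3 − 7 = 4.3 years at r = -0.08.
N(11.3) = 1755.99·e^(-0.08×4.3) = 1755.99·e^-0.344 = 1244.87.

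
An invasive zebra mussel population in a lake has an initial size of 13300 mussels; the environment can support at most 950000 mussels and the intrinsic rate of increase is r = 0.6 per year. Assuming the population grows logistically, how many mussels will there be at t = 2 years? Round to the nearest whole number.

A = (K − N₀)/N₀ = (950000 − 13300)/13300 = 70.429.
N(t) = K/(1 + A·e^(−rt)) = 950000/(1 + 70.429×e^(−0.6×2)).
e^(−1.2) = 0.30119; denominator = 1 + 70.429×0.30119 = 22.213.
N = 950000/22.213 = 42768.4.

42768 mussels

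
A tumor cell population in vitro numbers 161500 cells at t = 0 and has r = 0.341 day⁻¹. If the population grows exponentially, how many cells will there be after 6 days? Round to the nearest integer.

1249508 cells

N(t) = N₀·e^(rt) = 161500 × e^(0.341×6) = 161500 × e^2.046.
e^2.046 ≈ 7.7369, so N ≈ 161500 × 7.7369 = 1.249508×10^6.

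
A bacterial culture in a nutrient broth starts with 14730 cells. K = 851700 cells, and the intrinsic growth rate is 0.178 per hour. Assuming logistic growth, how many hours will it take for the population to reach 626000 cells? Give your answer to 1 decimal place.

A = (K − N₀)/N₀ = (851700 − 14730)/14730 = 56.821.
Solve 851700/(1 + 56.821·e^(−0.178t)) = 626000: 1 + 56.821·e^(−0.178t) = 1.3605, so e^(−0.178t) = 0.00634527.
−0.178·t = ln(0.00634527) = -5.06, so t = 5.06/0.178 = 28.427.

28.4 hours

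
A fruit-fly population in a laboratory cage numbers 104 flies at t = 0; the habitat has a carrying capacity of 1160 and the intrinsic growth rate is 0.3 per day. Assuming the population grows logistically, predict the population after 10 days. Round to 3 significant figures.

770 flies

A = (K − N₀)/N₀ = (1160 − 104)/104 = 10.154.
N(t) = K/(1 + A·e^(−rt)) = 1160/(1 + 10.154×e^(−0.3×10)).
e^(−3) = 0.049787; denominator = 1 + 10.154×0.049787 = 1.5055.
N = 1160/1.5055 = 770.493.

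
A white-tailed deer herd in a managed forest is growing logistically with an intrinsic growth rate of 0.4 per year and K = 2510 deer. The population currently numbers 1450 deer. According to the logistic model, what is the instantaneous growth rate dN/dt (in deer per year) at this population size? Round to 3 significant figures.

245 deer per year

dN/dt = rN(1 − N/K) = 0.4 × 1450 × (1 − 1450/2510).
1 − 1450/2510 = 0.42231; dN/dt = 0.4 × 1450 × 0.42231 = 244.94.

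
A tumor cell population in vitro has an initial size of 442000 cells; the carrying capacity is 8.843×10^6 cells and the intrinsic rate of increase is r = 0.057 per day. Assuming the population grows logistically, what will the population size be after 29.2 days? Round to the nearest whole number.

A = (K − N₀)/N₀ = (8.843×10^6 − 442000)/442000 = 19.007.
N(t) = K/(1 + A·e^(−rt)) = 8.843×10^6/(1 + 19.007×e^(−0.057×29.2)).
e^(−1.664) = 0.1893; denominator = 1 + 19.007×0.1893 = 4.5981.
N = 8.843×10^6/4.5981 = 1.9232×10^6.

1923200 cells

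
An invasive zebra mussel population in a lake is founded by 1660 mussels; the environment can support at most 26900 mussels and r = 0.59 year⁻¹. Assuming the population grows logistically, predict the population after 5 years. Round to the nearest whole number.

A = (K − N₀)/N₀ = (26900 − 1660)/1660 = 15.205.
N(t) = K/(1 + A·e^(−rt)) = 26900/(1 + 15.205×e^(−0.59×5)).
e^(−2.95) = 0.05234; denominator = 1 + 15.205×0.05234 = 1.7958.
N = 26900/1.7958 = 14979.3.

14979 mussels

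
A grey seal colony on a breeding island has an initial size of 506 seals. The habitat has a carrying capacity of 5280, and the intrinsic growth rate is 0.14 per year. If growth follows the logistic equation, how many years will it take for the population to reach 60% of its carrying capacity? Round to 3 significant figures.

A = (K − N₀)/N₀ = (5280 − 506)/506 = 9.4348.
Solve 5280/(1 + 9.4348·e^(−0.14t)) = 3168: 1 + 9.4348·e^(−0.14t) = 1.6667, so e^(−0.14t) = 0.0706605.
−0.14·t = ln(0.0706605) = -2.6499, so t = 2.6499/0.14 = 18.928.

18.9 years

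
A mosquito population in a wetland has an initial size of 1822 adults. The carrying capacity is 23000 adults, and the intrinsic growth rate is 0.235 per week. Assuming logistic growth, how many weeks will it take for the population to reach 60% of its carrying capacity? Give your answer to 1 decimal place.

12.2 weeks

A = (K − N₀)/N₀ = (23000 − 1822)/1822 = 11.623.
Solve 23000/(1 + 11.623·e^(−0.235t)) = 13800: 1 + 11.623·e^(−0.235t) = 1.6667, so e^(−0.235t) = 0.0573551.
−0.235·t = ln(0.0573551) = -2.8585, so t = 2.8585/0.235 = 12.164.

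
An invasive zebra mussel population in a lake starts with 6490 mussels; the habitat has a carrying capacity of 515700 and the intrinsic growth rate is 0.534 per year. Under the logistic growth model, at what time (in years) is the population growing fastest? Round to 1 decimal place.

Logistic growth is fastest at N = K/2 = 257850.
A = (K − N₀)/N₀ = 78.461. Set K/(1 + A·e^(−rt)) = K/2 → A·e^(−rt) = 1.
e^(−0.534t) = 1/78.461 = 0.0127452, so t = ln(78.461)/0.534 = 4.3626/0.534 = 8.1697.

8.2 years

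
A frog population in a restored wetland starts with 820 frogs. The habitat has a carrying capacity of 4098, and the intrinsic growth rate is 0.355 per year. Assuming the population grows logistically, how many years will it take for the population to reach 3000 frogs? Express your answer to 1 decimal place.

A = (K − N₀)/N₀ = (4098 − 820)/820 = 3.9976.
Solve 4098/(1 + 3.9976·e^(−0.355t)) = 3000: 1 + 3.9976·e^(−0.355t) = 1.366, so e^(−0.355t) = 0.0915558.
−0.355·t = ln(0.0915558) = -2.3908, so t = 2.3908/0.355 = 6.7347.

6.7 years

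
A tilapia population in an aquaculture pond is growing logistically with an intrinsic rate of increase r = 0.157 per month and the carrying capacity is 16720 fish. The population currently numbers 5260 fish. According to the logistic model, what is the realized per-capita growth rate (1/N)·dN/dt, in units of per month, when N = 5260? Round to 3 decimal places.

0.108 per month

(1/N)·dN/dt = r(1 − N/K) = 0.157 × (1 − 5260/16720).
= 0.157 × 0.68541 = 0.10761.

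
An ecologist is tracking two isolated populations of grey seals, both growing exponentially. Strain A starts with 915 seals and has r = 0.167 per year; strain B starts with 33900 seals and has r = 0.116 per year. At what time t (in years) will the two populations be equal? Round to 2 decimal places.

Set 915·e^(0.167t) = 33900·e^(0.116t).
e^((0.167 − 0.116)t) = 33900/915 → e^(0.051·t) = 37.049.
0.051·t = ln(37.049) = 3.6122, so t = 3.6122/0.051 = 70.828.

70.83 years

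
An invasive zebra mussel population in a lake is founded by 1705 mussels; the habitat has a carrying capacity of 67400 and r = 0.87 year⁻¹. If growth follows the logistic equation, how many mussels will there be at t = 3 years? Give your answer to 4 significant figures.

17580 mussels

A = (K − N₀)/N₀ = (67400 − 1705)/1705 = 38.531.
N(t) = K/(1 + A·e^(−rt)) = 67400/(1 + 38.531×e^(−0.87×3)).
e^(−2.61) = 0.073535; denominator = 1 + 38.531×0.073535 = 3.8333.
N = 67400/3.8333 = 17582.6.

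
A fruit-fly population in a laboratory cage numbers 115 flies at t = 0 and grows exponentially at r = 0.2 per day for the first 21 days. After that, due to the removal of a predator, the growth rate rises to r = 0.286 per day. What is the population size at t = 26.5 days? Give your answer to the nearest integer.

36973 flies

Phase 1: N(21) = 115·e^(0.2×21) = 115·e^4.2 = 7668.93.
Phase 2 runs for 26.5 − 21 = 5.5 days at r = 0.286.
N(26.5) = 7668.93·e^(0.286×5.5) = 7668.93·e^1.573 = 36972.6.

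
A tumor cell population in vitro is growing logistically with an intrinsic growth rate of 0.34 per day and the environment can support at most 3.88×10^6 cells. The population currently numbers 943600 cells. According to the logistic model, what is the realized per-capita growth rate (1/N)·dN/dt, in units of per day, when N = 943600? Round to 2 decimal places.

(1/N)·dN/dt = r(1 − N/K) = 0.34 × (1 − 943600/3.88×10^6).
= 0.34 × 0.7568 = 0.25731.

0.26 per day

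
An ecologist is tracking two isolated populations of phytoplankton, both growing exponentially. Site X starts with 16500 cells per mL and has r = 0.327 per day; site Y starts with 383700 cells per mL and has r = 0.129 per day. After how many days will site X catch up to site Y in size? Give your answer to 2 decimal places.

Set 16500·e^(0.327t) = 383700·e^(0.129t).
e^((0.327 − 0.129)t) = 383700/16500 → e^(0.198·t) = 23.255.
0.198·t = ln(23.255) = 3.1465, so t = 3.1465/0.198 = 15.891.

15.89 days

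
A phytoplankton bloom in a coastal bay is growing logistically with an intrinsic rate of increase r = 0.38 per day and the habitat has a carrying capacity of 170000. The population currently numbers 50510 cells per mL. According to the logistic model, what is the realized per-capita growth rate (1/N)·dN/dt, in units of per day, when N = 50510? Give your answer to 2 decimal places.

0.27 per day

(1/N)·dN/dt = r(1 − N/K) = 0.38 × (1 − 50510/170000).
= 0.38 × 0.70288 = 0.2671.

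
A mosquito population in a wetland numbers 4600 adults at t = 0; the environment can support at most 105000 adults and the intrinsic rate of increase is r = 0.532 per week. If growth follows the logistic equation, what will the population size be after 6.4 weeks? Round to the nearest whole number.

60872 adults

A = (K − N₀)/N₀ = (105000 − 4600)/4600 = 21.826.
N(t) = K/(1 + A·e^(−rt)) = 105000/(1 + 21.826×e^(−0.532×6.4)).
e^(−3.405) = 0.033213; denominator = 1 + 21.826×0.033213 = 1.7249.
N = 105000/1.7249 = 60872.4.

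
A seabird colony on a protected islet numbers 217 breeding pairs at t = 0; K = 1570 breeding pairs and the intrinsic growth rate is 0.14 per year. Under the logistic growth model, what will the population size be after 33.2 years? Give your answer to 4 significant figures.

1482 breeding pairs

A = (K − N₀)/N₀ = (1570 − 217)/217 = 6.235.
N(t) = K/(1 + A·e^(−rt)) = 1570/(1 + 6.235×e^(−0.14×33.2)).
e^(−4.648) = 0.0095807; denominator = 1 + 6.235×0.0095807 = 1.0597.
N = 1570/1.0597 = 1481.5.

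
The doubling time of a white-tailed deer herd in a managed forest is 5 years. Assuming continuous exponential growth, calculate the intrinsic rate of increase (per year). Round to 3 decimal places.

0.139 per year

r = ln(2)/t_d = 0.6931/5 = 0.13863.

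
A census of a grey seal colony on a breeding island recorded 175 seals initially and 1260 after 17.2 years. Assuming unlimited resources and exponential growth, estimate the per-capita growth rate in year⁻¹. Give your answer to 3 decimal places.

0.115 per year

From N(t) = N₀·e^(rt): e^(r·17.2) = 1260/175 = 7.2.
r·17.2 = ln(7.2) = 1.9741, so r = 1.9741/17.2 = 0.11477.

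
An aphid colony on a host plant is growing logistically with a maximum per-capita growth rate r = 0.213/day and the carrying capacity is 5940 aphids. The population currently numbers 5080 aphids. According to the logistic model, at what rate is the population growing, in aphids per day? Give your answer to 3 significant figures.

dN/dt = rN(1 − N/K) = 0.213 × 5080 × (1 − 5080/5940).
1 − 5080/5940 = 0.14478; dN/dt = 0.213 × 5080 × 0.14478 = 156.66.

157 aphids per day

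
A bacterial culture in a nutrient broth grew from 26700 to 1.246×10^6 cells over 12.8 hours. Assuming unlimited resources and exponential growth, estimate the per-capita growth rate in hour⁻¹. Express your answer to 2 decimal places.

0.30 per hour

From N(t) = N₀·e^(rt): e^(r·12.8) = 1.246×10^6/26700 = 46.667.
r·12.8 = ln(46.667) = 3.843, so r = 3.843/12.8 = 0.30024.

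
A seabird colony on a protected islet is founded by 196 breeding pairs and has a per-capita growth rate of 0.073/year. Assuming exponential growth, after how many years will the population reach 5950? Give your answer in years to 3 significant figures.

46.8 years

Set N₀·e^(rt) = 5950: e^(0.073·t) = 5950/196 = 30.357.
0.073·t = ln(30.357) = 3.413, so t = 3.413/0.073 = 46.754.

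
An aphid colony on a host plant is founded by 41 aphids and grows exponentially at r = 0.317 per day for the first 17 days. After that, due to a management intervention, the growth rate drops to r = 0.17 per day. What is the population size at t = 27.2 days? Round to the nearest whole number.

Phase 1: N(17) = 41·e^(0.317×17) = 41·e^5.389 = 8978.36.
Phase 2 runs for 27.2 − 17 = 10.2 days at r = 0.17.
N(27.2) = 8978.36·e^(0.17×10.2) = 8978.36·e^1.734 = 50846.8.

50847 aphids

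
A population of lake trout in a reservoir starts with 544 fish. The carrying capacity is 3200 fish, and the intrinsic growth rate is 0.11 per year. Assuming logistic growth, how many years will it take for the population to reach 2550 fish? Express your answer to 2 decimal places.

A = (K − N₀)/N₀ = (3200 − 544)/544 = 4.8824.
Solve 3200/(1 + 4.8824·e^(−0.11t)) = 2550: 1 + 4.8824·e^(−0.11t) = 1.2549, so e^(−0.11t) = 0.0522088.
−0.11·t = ln(0.0522088) = -2.9525, so t = 2.9525/0.11 = 26.841.

26.84 years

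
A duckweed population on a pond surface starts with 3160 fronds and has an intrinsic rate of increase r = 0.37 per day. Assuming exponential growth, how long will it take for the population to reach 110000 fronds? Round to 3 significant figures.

Set N₀·e^(rt) = 110000: e^(0.37·t) = 110000/3160 = 34.81.
0.37·t = ln(34.81) = 3.5499, so t = 3.5499/0.37 = 9.5943.

9.59 days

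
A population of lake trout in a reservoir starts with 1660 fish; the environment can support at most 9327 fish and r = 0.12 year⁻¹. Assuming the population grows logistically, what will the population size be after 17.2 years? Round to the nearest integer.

A = (K − N₀)/N₀ = (9327 − 1660)/1660 = 4.6187.
N(t) = K/(1 + A·e^(−rt)) = 9327/(1 + 4.6187×e^(−0.12×17.2)).
e^(−2.064) = 0.12695; denominator = 1 + 4.6187×0.12695 = 1.5863.
N = 9327/1.5863 = 5879.65.

5880 fish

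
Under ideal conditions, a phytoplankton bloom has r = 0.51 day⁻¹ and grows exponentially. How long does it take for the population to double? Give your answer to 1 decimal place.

1.4 days

Doubling time t_d = ln(2)/r = 0.6931/0.51 = 1.3591.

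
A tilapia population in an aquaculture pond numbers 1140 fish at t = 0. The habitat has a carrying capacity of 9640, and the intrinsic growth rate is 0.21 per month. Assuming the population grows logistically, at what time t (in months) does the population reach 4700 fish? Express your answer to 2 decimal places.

A = (K − N₀)/N₀ = (9640 − 1140)/1140 = 7.4561.
Solve 9640/(1 + 7.4561·e^(−0.21t)) = 4700: 1 + 7.4561·e^(−0.21t) = 2.0511, so e^(−0.21t) = 0.140966.
−0.21·t = ln(0.140966) = -1.9592, so t = 1.9592/0.21 = 9.3297.

9.33 months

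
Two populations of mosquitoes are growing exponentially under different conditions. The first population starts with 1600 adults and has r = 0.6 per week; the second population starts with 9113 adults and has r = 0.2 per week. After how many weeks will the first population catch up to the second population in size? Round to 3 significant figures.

Set 1600·e^(0.6t) = 9113·e^(0.2t).
e^((0.6 − 0.2)t) = 9113/1600 → e^(0.4·t) = 5.6956.
0.4·t = ln(5.6956) = 1.7397, so t = 1.7397/0.4 = 4.3492.

4.35 weeks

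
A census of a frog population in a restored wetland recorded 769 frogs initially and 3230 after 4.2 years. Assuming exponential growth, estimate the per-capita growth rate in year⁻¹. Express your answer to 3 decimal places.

0.342 per year

From N(t) = N₀·e^(rt): e^(r·4.2) = 3230/769 = 4.2003.
r·4.2 = ln(4.2003) = 1.4351, so r = 1.4351/4.2 = 0.3417.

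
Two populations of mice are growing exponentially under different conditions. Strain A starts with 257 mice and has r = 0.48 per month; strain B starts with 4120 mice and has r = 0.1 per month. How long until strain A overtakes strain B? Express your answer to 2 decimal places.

Set 257·e^(0.48t) = 4120·e^(0.1t).
e^((0.48 − 0.1)t) = 4120/257 → e^(0.38·t) = 16.031.
0.38·t = ln(16.031) = 2.7745, so t = 2.7745/0.38 = 7.3014.

7.30 months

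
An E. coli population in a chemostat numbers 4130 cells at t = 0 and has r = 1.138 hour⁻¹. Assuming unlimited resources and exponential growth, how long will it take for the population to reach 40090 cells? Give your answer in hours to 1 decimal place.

Set N₀·e^(rt) = 40090: e^(1.138·t) = 40090/4130 = 9.707.
1.138·t = ln(9.707) = 2.2728, so t = 2.2728/1.138 = 1.9972.

2.0 hours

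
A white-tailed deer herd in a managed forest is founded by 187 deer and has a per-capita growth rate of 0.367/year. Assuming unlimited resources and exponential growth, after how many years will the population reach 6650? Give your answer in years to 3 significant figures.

9.73 years

Set N₀·e^(rt) = 6650: e^(0.367·t) = 6650/187 = 35.561.
0.367·t = ln(35.561) = 3.5713, so t = 3.5713/0.367 = 9.731.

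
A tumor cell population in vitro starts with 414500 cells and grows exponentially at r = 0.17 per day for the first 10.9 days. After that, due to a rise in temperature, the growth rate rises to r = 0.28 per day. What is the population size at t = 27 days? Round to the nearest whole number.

Phase 1: N(10.9) = 414500·e^(0.17×10.9) = 414500·e^1.853 = 2.644066×10^6.
Phase 2 runs for 27 − 10.9 = 16.1 days at r = 0.28.
N(27) = 2.644066×10^6·e^(0.28×16.1) = 2.644066×10^6·e^4.508 = 2.399229×10^8.

239922918 cells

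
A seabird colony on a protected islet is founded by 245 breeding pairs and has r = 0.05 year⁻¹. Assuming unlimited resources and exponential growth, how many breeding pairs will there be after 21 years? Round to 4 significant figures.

N(t) = N₀·e^(rt) = 245 × e^(0.05×21) = 245 × e^1.05.
e^1.05 ≈ 2.8577, so N ≈ 245 × 2.8577 = 700.125.

700.1 breeding pairs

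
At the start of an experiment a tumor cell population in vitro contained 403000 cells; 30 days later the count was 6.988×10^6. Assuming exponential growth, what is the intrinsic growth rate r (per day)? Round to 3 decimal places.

From N(t) = N₀·e^(rt): e^(r·30) = 6.988×10^6/403000 = 17.34.
r·30 = ln(17.34) = 2.853, so r = 2.853/30 = 0.0951.

0.095 per day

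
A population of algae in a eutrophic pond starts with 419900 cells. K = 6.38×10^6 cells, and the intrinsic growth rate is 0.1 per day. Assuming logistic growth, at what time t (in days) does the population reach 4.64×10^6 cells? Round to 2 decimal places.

A = (K − N₀)/N₀ = (6.38×10^6 − 419900)/419900 = 14.194.
Solve 6.38×10^6/(1 + 14.194·e^(−0.1t)) = 4.64×10^6: 1 + 14.194·e^(−0.1t) = 1.375, so e^(−0.1t) = 0.0264194.
−0.1·t = ln(0.0264194) = -3.6337, so t = 3.6337/0.1 = 36.337.

36.34 days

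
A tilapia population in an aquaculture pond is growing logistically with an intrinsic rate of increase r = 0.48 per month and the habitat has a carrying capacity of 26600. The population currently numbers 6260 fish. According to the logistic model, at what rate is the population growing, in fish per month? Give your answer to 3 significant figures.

dN/dt = rN(1 − N/K) = 0.48 × 6260 × (1 − 6260/26600).
1 − 6260/26600 = 0.76466; dN/dt = 0.48 × 6260 × 0.76466 = 2297.7.

2300 fish per month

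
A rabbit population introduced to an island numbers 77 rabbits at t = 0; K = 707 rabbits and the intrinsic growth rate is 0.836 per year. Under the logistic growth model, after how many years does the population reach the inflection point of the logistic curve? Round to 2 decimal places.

Logistic growth is fastest at N = K/2 = 353.5.
A = (K − N₀)/N₀ = 8.1818. Set K/(1 + A·e^(−rt)) = K/2 → A·e^(−rt) = 1.
e^(−0.836t) = 1/8.1818 = 0.122222, so t = ln(8.1818)/0.836 = 2.1019/0.836 = 2.5143.

2.51 years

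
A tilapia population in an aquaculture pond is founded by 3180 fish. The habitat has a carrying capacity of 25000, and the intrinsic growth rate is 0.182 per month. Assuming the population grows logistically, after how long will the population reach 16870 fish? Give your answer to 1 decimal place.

A = (K − N₀)/N₀ = (25000 − 3180)/3180 = 6.8616.
Solve 25000/(1 + 6.8616·e^(−0.182t)) = 16870: 1 + 6.8616·e^(−0.182t) = 1.4819, so e^(−0.182t) = 0.0702341.
−0.182·t = ln(0.0702341) = -2.6559, so t = 2.6559/0.182 = 14.593.

14.6 months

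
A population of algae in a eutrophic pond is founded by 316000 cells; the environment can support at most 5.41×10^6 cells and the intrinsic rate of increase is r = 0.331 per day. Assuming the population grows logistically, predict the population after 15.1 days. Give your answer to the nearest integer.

A = (K − N₀)/N₀ = (5.41×10^6 − 316000)/316000 = 16.12.
N(t) = K/(1 + A·e^(−rt)) = 5.41×10^6/(1 + 16.12×e^(−0.331×15.1)).
e^(−4.998) = 0.0067508; denominator = 1 + 16.12×0.0067508 = 1.1088.
N = 5.41×10^6/1.1088 = 4.879043×10^6.

4879043 cells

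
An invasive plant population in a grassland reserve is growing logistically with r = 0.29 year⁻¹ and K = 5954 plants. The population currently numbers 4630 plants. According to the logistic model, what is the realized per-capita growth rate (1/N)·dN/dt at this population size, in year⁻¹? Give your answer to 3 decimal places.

(1/N)·dN/dt = r(1 − N/K) = 0.29 × (1 − 4630/5954).
= 0.29 × 0.22237 = 0.064488.

0.064 per year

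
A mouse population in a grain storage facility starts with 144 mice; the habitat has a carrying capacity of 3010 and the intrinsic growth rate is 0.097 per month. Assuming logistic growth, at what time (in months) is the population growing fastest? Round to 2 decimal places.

30.83 months

Logistic growth is fastest at N = K/2 = 1505.
A = (K − N₀)/N₀ = 19.903. Set K/(1 + A·e^(−rt)) = K/2 → A·e^(−rt) = 1.
e^(−0.097t) = 1/19.903 = 0.0502442, so t = ln(19.903)/0.097 = 2.9909/0.097 = 30.834.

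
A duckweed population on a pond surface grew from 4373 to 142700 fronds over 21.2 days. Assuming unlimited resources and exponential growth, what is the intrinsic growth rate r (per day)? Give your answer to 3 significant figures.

From N(t) = N₀·e^(rt): e^(r·21.2) = 142700/4373 = 32.632.
r·21.2 = ln(32.632) = 3.4853, so r = 3.4853/21.2 = 0.1644.

0.164 per day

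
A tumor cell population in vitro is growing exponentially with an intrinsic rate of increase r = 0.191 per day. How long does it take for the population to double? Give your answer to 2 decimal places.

Doubling time t_d = ln(2)/r = 0.6931/0.191 = 3.629.

3.63 days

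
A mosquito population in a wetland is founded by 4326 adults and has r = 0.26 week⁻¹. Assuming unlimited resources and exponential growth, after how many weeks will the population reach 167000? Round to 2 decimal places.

Set N₀·e^(rt) = 167000: e^(0.26·t) = 167000/4326 = 38.604.
0.26·t = ln(38.604) = 3.6534, so t = 3.6534/0.26 = 14.051.

14.05 weeks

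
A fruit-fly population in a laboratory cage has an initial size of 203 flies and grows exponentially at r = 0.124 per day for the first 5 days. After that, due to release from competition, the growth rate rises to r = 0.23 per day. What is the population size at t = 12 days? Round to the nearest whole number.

1888 flies

Phase 1: N(5) = 203·e^(0.124×5) = 203·e^0.62 = 377.362.
Phase 2 runs for 12 − 5 = 7 days at r = 0.23.
N(12) = 377.362·e^(0.23×7) = 377.362·e^1.61 = 1887.87.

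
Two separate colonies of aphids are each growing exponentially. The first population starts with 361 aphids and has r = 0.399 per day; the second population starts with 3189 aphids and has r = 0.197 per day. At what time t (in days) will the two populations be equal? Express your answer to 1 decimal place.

10.8 days

Set 361·e^(0.399t) = 3189·e^(0.197t).
e^((0.399 − 0.197)t) = 3189/361 → e^(0.202·t) = 8.8338.
0.202·t = ln(8.8338) = 2.1786, so t = 2.1786/0.202 = 10.785.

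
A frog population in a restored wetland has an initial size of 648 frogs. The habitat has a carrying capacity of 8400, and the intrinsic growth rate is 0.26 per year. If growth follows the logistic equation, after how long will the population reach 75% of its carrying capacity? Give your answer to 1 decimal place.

A = (K − N₀)/N₀ = (8400 − 648)/648 = 11.963.
Solve 8400/(1 + 11.963·e^(−0.26t)) = 6300: 1 + 11.963·e^(−0.26t) = 1.3333, so e^(−0.26t) = 0.0278638.
−0.26·t = ln(0.0278638) = -3.5804, so t = 3.5804/0.26 = 13.771.

13.8 years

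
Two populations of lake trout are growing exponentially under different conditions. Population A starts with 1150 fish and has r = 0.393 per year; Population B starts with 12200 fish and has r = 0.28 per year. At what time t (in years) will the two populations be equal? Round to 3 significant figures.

Set 1150·e^(0.393t) = 12200·e^(0.28t).
e^((0.393 − 0.28)t) = 12200/1150 → e^(0.113·t) = 10.609.
0.113·t = ln(10.609) = 2.3617, so t = 2.3617/0.113 = 20.9.

20.9 years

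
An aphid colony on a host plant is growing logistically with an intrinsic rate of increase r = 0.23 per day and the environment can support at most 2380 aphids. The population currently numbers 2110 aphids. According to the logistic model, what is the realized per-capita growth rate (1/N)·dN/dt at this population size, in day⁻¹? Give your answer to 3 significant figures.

(1/N)·dN/dt = r(1 − N/K) = 0.23 × (1 − 2110/2380).
= 0.23 × 0.11345 = 0.026092.

0.0261 per day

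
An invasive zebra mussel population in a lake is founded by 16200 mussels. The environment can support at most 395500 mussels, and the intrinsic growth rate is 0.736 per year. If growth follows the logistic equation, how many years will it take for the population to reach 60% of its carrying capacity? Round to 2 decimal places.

4.84 years

A = (K − N₀)/N₀ = (395500 − 16200)/16200 = 23.414.
Solve 395500/(1 + 23.414·e^(−0.736t)) = 237300: 1 + 23.414·e^(−0.736t) = 1.6667, so e^(−0.736t) = 0.0284735.
−0.736·t = ln(0.0284735) = -3.5588, so t = 3.5588/0.736 = 4.8353.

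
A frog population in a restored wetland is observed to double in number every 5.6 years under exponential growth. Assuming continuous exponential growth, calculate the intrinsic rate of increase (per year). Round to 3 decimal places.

0.124 per year

r = ln(2)/t_d = 0.6931/5.6 = 0.12378.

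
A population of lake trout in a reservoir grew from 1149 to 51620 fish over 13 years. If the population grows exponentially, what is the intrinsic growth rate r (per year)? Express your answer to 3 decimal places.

0.293 per year

From N(t) = N₀·e^(rt): e^(r·13) = 51620/1149 = 44.926.
r·13 = ln(44.926) = 3.805, so r = 3.805/13 = 0.29269.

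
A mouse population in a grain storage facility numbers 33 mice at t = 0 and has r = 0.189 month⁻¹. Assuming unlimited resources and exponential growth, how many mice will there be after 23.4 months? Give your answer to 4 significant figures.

2749 mice

N(t) = N₀·e^(rt) = 33 × e^(0.189×23.4) = 33 × e^4.423.
e^4.423 ≈ 83.313, so N ≈ 33 × 83.313 = 2749.32.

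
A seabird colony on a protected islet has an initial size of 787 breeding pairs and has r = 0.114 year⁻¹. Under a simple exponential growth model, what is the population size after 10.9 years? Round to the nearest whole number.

N(t) = N₀·e^(rt) = 787 × e^(0.114×10.9) = 787 × e^1.243.
e^1.243 ≈ 3.4646, so N ≈ 787 × 3.4646 = 2726.65.

2727 breeding pairs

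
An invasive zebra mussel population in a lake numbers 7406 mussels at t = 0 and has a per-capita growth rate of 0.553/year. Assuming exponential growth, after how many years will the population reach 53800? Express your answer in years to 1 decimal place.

Set N₀·e^(rt) = 53800: e^(0.553·t) = 53800/7406 = 7.2644.
0.553·t = ln(7.2644) = 1.983, so t = 1.983/0.553 = 3.5859.

3.6 years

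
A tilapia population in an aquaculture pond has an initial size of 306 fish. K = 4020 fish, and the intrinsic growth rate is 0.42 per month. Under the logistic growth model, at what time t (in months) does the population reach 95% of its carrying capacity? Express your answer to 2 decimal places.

A = (K − N₀)/N₀ = (4020 − 306)/306 = 12.137.
Solve 4020/(1 + 12.137·e^(−0.42t)) = 3819: 1 + 12.137·e^(−0.42t) = 1.0526, so e^(−0.42t) = 0.00433637.
−0.42·t = ln(0.00433637) = -5.4407, so t = 5.4407/0.42 = 12.954.

12.95 months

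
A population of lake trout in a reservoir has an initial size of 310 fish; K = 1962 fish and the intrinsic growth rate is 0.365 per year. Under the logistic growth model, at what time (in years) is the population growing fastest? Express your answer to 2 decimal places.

4.58 years

Logistic growth is fastest at N = K/2 = 981.
A = (K − N₀)/N₀ = 5.329. Set K/(1 + A·e^(−rt)) = K/2 → A·e^(−rt) = 1.
e^(−0.365t) = 1/5.329 = 0.187651, so t = ln(5.329)/0.365 = 1.6732/0.365 = 4.584.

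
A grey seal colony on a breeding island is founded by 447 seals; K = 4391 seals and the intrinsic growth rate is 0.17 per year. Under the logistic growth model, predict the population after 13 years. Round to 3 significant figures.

A = (K − N₀)/N₀ = (4391 − 447)/447 = 8.8233.
N(t) = K/(1 + A·e^(−rt)) = 4391/(1 + 8.8233×e^(−0.17×13)).
e^(−2.21) = 0.1097; denominator = 1 + 8.8233×0.1097 = 1.9679.
N = 4391/1.9679 = 2231.29.

2230 seals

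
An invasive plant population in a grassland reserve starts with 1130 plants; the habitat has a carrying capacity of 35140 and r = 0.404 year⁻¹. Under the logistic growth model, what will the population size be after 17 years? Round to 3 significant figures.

34100 plants

A = (K − N₀)/N₀ = (35140 − 1130)/1130 = 30.097.
N(t) = K/(1 + A·e^(−rt)) = 35140/(1 + 30.097×e^(−0.404×17)).
e^(−6.868) = 0.0010406; denominator = 1 + 30.097×0.0010406 = 1.0313.
N = 35140/1.0313 = 34072.9.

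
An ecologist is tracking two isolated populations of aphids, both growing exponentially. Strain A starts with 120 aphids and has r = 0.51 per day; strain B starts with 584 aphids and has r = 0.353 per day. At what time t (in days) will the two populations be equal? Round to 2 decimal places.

Set 120·e^(0.51t) = 584·e^(0.353t).
e^((0.51 − 0.353)t) = 584/120 → e^(0.157·t) = 4.8667.
0.157·t = ln(4.8667) = 1.5824, so t = 1.5824/0.157 = 10.079.

10.08 days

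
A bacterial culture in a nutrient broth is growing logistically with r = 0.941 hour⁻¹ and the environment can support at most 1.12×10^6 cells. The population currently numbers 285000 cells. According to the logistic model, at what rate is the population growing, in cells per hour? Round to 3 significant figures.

200000 cells per hour

dN/dt = rN(1 − N/K) = 0.941 × 285000 × (1 − 285000/1.12×10^6).
1 − 285000/1.12×10^6 = 0.74554; dN/dt = 0.941 × 285000 × 0.74554 = 1.99941×10^5.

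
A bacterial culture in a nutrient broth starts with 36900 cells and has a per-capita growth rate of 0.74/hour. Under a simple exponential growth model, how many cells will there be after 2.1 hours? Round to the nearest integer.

174550 cells

N(t) = N₀·e^(rt) = 36900 × e^(0.74×2.1) = 36900 × e^1.554.
e^1.554 ≈ 4.7304, so N ≈ 36900 × 4.7304 = 174550.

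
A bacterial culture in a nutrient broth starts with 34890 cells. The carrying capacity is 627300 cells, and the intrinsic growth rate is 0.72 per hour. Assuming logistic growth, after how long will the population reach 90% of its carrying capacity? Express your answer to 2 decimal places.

6.99 hours

A = (K − N₀)/N₀ = (627300 − 34890)/34890 = 16.979.
Solve 627300/(1 + 16.979·e^(−0.72t)) = 564570: 1 + 16.979·e^(−0.72t) = 1.1111, so e^(−0.72t) = 0.00654389.
−0.72·t = ln(0.00654389) = -5.0292, so t = 5.0292/0.72 = 6.985.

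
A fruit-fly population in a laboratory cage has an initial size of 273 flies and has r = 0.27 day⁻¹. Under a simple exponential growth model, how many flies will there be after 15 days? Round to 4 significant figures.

15670 flies

N(t) = N₀·e^(rt) = 273 × e^(0.27×15) = 273 × e^4.05.
e^4.05 ≈ 57.397, so N ≈ 273 × 57.397 = 15669.5.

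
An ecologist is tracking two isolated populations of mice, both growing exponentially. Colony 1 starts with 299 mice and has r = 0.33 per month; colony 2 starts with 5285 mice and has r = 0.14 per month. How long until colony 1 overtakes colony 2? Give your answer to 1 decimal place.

Set 299·e^(0.33t) = 5285·e^(0.14t).
e^((0.33 − 0.14)t) = 5285/299 → e^(0.19·t) = 17.676.
0.19·t = ln(17.676) = 2.8722, so t = 2.8722/0.19 = 15.117.

15.1 months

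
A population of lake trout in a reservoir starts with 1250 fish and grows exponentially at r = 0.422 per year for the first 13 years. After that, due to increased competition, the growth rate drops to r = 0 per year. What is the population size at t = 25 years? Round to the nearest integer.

Phase 1: N(13) = 1250·e^(0.422×13) = 1250·e^5.486 = 301613.
Phase 2 runs for 25 − 13 = 12 years at r = 0.
N(25) = 301613·e^(0×12) = 301613·e^0 = 301613.

301613 fish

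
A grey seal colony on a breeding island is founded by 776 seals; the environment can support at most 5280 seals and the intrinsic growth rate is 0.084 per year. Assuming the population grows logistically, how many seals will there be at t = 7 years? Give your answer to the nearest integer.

1250 seals

A = (K − N₀)/N₀ = (5280 − 776)/776 = 5.8041.
N(t) = K/(1 + A·e^(−rt)) = 5280/(1 + 5.8041×e^(−0.084×7)).
e^(−0.588) = 0.55544; denominator = 1 + 5.8041×0.55544 = 4.2238.
N = 5280/4.2238 = 1250.05.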